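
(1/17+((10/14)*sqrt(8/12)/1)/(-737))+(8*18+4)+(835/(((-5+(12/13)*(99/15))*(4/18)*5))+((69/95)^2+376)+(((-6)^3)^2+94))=1044929539879/21786350 - 5*sqrt(6)/15477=47962.58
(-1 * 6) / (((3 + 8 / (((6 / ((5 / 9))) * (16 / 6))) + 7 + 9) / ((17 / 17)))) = -108 / 347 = -0.31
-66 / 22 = -3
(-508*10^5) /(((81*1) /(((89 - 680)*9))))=10007600000 /3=3335866666.67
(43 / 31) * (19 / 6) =817 / 186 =4.39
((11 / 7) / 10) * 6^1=33 / 35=0.94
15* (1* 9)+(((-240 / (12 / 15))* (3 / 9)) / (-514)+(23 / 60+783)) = 918.58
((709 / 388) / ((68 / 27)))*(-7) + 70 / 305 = -7804685 / 1609424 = -4.85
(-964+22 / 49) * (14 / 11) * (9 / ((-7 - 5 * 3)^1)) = 424926 / 847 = 501.68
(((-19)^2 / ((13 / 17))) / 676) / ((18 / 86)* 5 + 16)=263891 / 6441604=0.04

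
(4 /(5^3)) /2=0.02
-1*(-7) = 7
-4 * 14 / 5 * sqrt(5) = -56 * sqrt(5) / 5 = -25.04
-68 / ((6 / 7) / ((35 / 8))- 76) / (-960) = -833 / 891456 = -0.00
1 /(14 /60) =30 /7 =4.29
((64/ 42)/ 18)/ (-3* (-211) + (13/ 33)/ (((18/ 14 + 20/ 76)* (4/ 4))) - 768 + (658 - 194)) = 36256/ 141011073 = 0.00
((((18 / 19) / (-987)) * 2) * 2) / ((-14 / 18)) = 216 / 43757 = 0.00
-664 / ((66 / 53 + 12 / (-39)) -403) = 1.65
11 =11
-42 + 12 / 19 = -786 / 19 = -41.37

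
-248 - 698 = -946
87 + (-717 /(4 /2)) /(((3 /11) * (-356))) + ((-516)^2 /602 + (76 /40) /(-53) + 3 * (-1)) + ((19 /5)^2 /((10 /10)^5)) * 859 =12933.90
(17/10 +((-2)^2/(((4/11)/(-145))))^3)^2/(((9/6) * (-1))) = -548836352339125601763/50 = -10976727046782512035.26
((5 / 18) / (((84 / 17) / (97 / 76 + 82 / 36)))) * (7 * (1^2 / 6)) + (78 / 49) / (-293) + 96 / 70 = 101758180387 / 63634818240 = 1.60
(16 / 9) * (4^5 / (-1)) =-16384 / 9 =-1820.44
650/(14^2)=325/98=3.32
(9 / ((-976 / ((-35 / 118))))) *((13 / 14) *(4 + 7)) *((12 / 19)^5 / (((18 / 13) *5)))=3613896 / 8911480301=0.00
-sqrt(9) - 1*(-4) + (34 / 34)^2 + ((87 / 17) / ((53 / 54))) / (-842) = 756293 / 379321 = 1.99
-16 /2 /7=-8 /7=-1.14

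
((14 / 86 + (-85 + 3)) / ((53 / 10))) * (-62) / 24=181815 / 4558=39.89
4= 4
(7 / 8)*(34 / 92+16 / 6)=2933 / 1104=2.66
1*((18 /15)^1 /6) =1 /5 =0.20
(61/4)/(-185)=-61/740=-0.08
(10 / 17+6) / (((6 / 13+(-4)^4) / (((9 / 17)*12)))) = 0.16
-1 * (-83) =83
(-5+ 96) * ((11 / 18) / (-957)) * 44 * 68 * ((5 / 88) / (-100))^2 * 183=-94367 / 9187200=-0.01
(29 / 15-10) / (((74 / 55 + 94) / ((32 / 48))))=-1331 / 23598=-0.06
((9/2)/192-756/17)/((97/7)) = -677019/211072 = -3.21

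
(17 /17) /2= 0.50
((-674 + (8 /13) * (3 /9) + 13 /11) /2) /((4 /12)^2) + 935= -598243 /286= -2091.76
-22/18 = -11/9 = -1.22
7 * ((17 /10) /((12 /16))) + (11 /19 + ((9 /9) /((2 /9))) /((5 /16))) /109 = 497167 /31065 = 16.00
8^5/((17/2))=65536/17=3855.06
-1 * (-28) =28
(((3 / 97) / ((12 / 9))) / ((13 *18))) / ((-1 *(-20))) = 0.00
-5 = -5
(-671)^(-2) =1 / 450241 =0.00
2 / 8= 1 / 4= 0.25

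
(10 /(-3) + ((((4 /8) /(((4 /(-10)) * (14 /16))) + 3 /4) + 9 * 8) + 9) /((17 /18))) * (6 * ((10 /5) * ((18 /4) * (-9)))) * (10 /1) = -47257830 /119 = -397124.62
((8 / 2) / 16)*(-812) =-203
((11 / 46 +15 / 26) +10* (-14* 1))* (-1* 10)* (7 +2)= 12526.56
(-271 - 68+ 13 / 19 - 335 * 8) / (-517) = 57348 / 9823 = 5.84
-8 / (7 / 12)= -96 / 7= -13.71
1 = 1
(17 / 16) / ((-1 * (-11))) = 17 / 176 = 0.10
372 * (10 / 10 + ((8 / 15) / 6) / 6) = 16988 / 45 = 377.51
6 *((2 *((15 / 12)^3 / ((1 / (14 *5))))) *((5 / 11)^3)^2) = 205078125 / 14172488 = 14.47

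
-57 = -57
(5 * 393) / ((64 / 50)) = 49125 / 32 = 1535.16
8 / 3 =2.67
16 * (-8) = -128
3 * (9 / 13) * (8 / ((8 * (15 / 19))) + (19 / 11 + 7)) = 20.76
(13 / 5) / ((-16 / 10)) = -13 / 8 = -1.62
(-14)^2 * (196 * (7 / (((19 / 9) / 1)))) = 2420208 / 19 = 127379.37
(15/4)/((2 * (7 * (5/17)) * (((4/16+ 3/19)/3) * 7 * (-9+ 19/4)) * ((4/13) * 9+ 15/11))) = -16302/299243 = -0.05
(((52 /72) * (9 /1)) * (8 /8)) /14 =13 /28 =0.46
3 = 3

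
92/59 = 1.56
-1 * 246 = -246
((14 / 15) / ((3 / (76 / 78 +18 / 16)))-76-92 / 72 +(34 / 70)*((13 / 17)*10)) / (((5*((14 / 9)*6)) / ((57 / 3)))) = -13614697 / 458640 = -29.68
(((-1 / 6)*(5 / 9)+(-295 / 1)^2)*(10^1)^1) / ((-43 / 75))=-1517876.29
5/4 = 1.25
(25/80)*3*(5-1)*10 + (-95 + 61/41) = -4593/82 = -56.01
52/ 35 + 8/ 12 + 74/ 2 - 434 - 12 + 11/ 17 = -725068/ 1785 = -406.20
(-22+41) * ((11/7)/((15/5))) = 9.95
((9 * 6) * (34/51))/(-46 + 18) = -9/7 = -1.29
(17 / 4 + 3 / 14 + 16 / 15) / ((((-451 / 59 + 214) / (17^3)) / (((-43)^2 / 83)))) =1245044564809 / 424420500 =2933.52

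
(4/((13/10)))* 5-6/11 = 2122/143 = 14.84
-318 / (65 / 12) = -3816 / 65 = -58.71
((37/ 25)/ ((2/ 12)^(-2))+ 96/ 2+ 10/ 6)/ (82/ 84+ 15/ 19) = 5950021/ 211350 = 28.15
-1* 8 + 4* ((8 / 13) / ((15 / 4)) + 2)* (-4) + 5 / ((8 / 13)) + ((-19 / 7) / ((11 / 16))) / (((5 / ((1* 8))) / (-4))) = -1109081 / 120120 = -9.23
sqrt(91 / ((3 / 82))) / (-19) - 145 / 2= -145 / 2 - sqrt(22386) / 57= -75.12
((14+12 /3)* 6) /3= 36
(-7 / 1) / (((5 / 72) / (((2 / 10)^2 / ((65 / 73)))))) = -4.53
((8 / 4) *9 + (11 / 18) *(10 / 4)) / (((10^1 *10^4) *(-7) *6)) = -703 / 151200000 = -0.00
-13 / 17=-0.76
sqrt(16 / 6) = 2 * sqrt(6) / 3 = 1.63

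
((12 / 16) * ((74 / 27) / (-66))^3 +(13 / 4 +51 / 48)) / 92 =16268800721 / 347072071104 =0.05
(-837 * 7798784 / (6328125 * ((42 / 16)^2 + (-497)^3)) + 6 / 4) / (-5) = -46423419499973 / 154743864843750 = -0.30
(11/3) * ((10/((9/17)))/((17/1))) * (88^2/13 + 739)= 1908610/351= 5437.64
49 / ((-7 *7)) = -1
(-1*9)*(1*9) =-81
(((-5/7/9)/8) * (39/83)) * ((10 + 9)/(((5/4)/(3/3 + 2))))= -247/1162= -0.21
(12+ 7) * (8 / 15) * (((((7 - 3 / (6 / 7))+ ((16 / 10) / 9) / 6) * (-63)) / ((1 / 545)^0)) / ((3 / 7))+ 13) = -3460052 / 675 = -5126.00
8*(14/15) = 112/15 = 7.47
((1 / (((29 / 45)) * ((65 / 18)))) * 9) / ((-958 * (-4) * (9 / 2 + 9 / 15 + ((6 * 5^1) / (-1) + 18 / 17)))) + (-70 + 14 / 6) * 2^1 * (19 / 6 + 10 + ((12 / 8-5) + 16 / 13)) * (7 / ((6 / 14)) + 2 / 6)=-24909239731745 / 1013404014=-24579.77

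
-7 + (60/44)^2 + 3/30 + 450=538401/1210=444.96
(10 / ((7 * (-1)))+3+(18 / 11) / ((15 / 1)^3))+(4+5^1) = 305264 / 28875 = 10.57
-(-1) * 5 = 5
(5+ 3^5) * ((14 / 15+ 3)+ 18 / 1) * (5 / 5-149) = -12075616 / 15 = -805041.07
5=5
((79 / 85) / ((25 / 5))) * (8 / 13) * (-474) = -299568 / 5525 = -54.22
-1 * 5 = -5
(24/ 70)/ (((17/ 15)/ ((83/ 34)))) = 1494/ 2023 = 0.74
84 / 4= 21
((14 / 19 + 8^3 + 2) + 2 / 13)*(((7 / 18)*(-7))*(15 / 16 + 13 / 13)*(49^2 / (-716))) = 231916650091 / 25466688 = 9106.67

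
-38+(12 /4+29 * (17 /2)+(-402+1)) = -379 /2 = -189.50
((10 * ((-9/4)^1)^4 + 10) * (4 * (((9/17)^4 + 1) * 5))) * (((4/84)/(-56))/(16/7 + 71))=-451536025/6774751872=-0.07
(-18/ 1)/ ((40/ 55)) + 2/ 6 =-293/ 12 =-24.42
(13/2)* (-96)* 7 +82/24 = -52375/12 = -4364.58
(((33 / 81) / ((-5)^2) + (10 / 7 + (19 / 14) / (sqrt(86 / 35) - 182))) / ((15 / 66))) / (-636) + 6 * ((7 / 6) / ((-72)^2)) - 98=-1517466711037037 / 15482996424000 + 209 * sqrt(3010) / 25804994040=-98.01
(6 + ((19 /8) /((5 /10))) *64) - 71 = 239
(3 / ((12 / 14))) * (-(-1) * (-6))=-21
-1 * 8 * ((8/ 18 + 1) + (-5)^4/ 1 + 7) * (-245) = 11173960/ 9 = 1241551.11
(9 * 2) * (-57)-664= -1690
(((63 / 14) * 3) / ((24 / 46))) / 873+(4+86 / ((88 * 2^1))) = 4821 / 1067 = 4.52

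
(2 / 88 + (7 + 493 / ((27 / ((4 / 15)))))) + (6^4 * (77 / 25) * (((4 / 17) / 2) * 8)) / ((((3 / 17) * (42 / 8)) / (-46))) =-16618927379 / 89100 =-186519.95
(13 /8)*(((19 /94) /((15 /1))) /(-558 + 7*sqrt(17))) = -1767 /44907560 - 133*sqrt(17) /269445360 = -0.00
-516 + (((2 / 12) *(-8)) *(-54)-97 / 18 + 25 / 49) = -395911 / 882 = -448.88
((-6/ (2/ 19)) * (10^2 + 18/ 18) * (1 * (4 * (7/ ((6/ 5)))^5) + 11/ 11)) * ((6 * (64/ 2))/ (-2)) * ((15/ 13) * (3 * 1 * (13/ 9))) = 2015864173220/ 27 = 74661636045.19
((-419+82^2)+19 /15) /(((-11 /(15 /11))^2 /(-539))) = -69526590 /1331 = -52236.36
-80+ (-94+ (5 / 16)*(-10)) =-1417 / 8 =-177.12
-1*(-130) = 130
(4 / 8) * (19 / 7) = 19 / 14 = 1.36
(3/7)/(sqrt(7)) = 3 * sqrt(7)/49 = 0.16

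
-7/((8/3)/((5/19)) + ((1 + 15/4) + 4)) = -420/1133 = -0.37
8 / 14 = 4 / 7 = 0.57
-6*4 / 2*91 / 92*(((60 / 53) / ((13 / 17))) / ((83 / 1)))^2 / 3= -7282800 / 5786009099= -0.00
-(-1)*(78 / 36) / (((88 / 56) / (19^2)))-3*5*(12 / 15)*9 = 25723 / 66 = 389.74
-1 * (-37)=37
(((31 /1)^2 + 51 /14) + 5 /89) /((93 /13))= 15626195 /115878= 134.85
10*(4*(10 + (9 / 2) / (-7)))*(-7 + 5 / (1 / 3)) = 20960 / 7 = 2994.29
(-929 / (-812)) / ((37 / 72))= 16722 / 7511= 2.23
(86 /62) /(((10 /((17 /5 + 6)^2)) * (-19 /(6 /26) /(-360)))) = 10258596 /191425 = 53.59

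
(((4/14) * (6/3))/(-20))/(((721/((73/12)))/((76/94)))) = -1387/7116270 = -0.00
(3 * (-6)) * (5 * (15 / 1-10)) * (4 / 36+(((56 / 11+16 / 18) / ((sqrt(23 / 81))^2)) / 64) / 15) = -30295 / 506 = -59.87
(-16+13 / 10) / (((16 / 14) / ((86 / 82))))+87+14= 87.51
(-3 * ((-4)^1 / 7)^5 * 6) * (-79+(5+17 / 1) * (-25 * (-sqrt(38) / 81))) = -1456128 / 16807+1126400 * sqrt(38) / 151263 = -40.73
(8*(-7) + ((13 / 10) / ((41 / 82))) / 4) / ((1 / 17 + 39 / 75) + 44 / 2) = -2.45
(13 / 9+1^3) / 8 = 11 / 36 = 0.31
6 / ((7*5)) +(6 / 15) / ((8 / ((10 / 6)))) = 107 / 420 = 0.25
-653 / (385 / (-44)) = 74.63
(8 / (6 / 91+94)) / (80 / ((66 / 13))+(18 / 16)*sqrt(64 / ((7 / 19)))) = 1093092 / 23200703- 891891*sqrt(133) / 232007030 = 0.00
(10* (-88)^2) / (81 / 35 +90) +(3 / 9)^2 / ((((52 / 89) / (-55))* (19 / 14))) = 442212155 / 532038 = 831.17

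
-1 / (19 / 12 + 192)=-12 / 2323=-0.01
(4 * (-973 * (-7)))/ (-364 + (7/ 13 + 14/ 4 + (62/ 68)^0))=-708344/ 9333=-75.90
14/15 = 0.93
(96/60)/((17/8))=64/85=0.75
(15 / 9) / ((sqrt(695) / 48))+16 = 16 * sqrt(695) / 139+16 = 19.03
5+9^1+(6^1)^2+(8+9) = 67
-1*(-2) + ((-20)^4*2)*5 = 1600002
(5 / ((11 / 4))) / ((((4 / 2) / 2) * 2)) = 10 / 11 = 0.91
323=323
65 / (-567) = -65 / 567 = -0.11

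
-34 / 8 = -17 / 4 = -4.25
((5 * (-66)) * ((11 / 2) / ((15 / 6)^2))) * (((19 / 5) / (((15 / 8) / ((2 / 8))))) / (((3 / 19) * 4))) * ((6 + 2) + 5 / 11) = -246202 / 125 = -1969.62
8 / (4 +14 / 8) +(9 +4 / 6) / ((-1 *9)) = 197 / 621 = 0.32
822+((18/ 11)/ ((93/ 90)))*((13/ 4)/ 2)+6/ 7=3940605/ 4774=825.43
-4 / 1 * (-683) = 2732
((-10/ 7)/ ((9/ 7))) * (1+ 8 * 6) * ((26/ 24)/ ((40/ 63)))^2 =-405769/ 2560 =-158.50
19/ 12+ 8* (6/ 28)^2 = 1147/ 588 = 1.95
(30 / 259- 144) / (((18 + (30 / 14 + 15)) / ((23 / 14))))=-142853 / 21238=-6.73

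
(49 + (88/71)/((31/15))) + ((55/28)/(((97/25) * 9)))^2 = 65233636133609/1315117608336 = 49.60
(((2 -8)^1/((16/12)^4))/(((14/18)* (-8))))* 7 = 2187/1024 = 2.14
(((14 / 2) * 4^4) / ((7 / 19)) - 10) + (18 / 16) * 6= 19443 / 4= 4860.75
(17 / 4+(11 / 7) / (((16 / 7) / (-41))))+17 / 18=-3311 / 144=-22.99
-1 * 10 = -10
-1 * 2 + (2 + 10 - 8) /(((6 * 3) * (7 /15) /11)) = 68 /21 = 3.24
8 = 8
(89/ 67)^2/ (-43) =-7921/ 193027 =-0.04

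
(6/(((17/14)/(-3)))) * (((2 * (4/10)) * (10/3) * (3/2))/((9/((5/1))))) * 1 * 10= -5600/17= -329.41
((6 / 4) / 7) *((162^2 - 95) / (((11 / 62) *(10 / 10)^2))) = 2431857 / 77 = 31582.56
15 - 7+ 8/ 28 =8.29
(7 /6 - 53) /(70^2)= -311 /29400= -0.01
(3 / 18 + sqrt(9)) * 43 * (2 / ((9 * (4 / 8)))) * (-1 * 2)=-3268 / 27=-121.04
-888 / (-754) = 444 / 377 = 1.18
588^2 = 345744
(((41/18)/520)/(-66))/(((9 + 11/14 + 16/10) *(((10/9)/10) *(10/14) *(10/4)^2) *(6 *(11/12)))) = -2009/940260750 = -0.00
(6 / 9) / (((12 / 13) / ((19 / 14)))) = 247 / 252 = 0.98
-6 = -6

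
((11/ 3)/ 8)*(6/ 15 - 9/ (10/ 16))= -77/ 12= -6.42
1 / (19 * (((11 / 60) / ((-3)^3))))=-1620 / 209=-7.75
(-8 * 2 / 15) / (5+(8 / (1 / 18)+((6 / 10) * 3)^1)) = -8 / 1131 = -0.01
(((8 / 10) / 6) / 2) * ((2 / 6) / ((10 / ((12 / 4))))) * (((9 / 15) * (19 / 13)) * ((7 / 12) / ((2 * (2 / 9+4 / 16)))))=399 / 110500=0.00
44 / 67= 0.66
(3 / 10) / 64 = 3 / 640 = 0.00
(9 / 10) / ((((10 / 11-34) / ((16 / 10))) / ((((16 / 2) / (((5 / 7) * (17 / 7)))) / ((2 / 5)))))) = -2772 / 5525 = -0.50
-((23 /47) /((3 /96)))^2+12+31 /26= -13326409 /57434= -232.03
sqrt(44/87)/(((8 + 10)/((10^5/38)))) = 50000*sqrt(957)/14877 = 103.97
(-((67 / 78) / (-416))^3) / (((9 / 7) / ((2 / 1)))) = 2105341 / 153736260747264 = 0.00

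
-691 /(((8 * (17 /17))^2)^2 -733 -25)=-691 /3338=-0.21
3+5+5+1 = 14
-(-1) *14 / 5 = 14 / 5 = 2.80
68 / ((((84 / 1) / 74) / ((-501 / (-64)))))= 105043 / 224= 468.94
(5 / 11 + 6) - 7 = -0.55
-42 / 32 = -21 / 16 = -1.31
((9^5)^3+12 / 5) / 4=1029455660473257 / 20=51472783023662.85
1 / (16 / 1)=1 / 16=0.06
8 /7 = 1.14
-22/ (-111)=22/ 111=0.20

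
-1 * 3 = -3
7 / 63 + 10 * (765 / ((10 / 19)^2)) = 497099 / 18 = 27616.61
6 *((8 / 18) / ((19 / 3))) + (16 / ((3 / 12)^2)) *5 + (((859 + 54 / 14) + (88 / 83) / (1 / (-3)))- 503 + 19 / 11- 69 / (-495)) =271387877 / 165585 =1638.96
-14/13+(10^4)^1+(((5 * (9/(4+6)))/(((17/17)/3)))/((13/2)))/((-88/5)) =11438633/1144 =9998.81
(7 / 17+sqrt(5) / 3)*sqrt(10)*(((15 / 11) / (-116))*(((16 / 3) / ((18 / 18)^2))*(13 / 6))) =-650*sqrt(2) / 2871 - 910*sqrt(10) / 16269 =-0.50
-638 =-638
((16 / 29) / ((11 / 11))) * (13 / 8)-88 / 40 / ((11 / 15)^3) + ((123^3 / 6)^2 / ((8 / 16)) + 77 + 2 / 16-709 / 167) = 901878409034257911 / 4688024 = 192379221828.70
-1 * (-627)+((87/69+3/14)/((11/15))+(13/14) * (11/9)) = 10043905/15939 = 630.15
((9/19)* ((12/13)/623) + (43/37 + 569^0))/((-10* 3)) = -6157238/85403955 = -0.07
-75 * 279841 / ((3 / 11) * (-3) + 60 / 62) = -2385644525 / 17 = -140332030.88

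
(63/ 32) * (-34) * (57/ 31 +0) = -61047/ 496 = -123.08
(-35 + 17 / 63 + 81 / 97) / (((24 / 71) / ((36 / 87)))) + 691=230210215 / 354438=649.51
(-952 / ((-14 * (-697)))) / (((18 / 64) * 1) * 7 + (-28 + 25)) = 128 / 1353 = 0.09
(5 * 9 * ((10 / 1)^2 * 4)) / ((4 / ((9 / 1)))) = 40500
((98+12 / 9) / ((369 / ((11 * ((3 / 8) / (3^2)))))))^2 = 2686321 / 176464656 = 0.02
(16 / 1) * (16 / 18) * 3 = 128 / 3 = 42.67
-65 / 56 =-1.16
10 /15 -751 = -2251 /3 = -750.33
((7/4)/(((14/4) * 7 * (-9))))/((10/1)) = -1/1260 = -0.00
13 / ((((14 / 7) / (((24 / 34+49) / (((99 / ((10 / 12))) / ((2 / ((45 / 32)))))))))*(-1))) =-175760 / 45441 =-3.87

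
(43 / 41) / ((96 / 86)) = 1849 / 1968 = 0.94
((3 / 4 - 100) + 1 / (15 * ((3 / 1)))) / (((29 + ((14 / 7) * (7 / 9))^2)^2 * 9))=-1446741 / 129540500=-0.01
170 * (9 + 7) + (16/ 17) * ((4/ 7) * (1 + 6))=46304/ 17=2723.76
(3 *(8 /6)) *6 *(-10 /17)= -240 /17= -14.12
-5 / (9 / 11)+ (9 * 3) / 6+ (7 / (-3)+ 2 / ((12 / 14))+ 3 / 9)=-23 / 18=-1.28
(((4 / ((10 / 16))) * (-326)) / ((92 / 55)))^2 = 823001344 / 529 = 1555768.14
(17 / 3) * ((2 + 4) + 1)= 119 / 3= 39.67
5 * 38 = 190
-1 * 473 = -473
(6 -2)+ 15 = 19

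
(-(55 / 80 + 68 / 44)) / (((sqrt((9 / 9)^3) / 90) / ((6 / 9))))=-5895 / 44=-133.98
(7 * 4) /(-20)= -7 /5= -1.40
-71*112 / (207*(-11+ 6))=7.68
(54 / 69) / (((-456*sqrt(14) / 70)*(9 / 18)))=-15*sqrt(14) / 874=-0.06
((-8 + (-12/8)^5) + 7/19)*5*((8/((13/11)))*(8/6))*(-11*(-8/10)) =-4480388/741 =-6046.41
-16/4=-4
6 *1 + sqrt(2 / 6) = 6.58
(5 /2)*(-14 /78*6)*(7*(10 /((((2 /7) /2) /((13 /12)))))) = -8575 /6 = -1429.17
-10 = -10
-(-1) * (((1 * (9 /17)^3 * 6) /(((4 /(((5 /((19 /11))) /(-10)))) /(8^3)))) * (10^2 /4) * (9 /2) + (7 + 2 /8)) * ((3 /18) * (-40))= 6914880685 /280041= 24692.39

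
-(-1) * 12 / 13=12 / 13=0.92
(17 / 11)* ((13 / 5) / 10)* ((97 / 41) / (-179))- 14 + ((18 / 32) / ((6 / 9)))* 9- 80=-5580735117 / 64583200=-86.41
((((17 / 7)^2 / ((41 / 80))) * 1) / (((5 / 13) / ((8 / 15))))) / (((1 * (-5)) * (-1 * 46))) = 240448 / 3465525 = 0.07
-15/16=-0.94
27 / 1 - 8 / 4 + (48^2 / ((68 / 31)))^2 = 318843961 / 289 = 1103266.30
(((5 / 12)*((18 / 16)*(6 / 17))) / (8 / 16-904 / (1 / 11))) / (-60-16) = 15 / 68517344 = 0.00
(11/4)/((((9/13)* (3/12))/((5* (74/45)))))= 10582/81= 130.64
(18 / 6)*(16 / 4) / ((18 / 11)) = 7.33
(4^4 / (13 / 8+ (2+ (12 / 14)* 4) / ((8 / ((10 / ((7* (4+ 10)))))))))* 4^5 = 154726.42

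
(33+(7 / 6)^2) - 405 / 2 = -6053 / 36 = -168.14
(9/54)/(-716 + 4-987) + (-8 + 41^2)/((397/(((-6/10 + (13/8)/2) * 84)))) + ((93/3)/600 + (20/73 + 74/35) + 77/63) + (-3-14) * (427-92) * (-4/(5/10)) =45638.88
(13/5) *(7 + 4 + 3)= 182/5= 36.40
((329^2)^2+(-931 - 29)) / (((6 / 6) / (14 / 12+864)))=60818343211111 / 6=10136390535185.17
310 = 310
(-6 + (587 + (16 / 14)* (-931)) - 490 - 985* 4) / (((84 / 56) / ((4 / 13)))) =-39304 / 39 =-1007.79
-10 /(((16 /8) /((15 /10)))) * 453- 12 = -6819 /2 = -3409.50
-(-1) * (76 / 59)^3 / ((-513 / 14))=-323456 / 5545233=-0.06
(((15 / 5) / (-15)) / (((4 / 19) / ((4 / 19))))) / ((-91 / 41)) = 41 / 455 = 0.09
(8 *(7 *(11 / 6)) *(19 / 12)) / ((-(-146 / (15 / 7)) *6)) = 1045 / 2628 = 0.40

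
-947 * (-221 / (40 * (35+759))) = 209287 / 31760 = 6.59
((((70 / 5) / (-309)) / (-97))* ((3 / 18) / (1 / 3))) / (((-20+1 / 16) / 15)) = -560 / 3187129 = -0.00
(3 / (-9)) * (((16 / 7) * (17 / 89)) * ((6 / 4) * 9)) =-1224 / 623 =-1.96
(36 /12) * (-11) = -33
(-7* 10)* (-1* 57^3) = 12963510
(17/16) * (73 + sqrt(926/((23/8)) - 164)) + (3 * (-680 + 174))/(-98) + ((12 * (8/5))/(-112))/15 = 51 * sqrt(2323)/184 + 1823601/19600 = 106.40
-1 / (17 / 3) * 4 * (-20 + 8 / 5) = 1104 / 85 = 12.99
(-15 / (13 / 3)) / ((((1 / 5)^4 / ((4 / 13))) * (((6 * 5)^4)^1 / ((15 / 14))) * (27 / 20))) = -125 / 191646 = -0.00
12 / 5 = 2.40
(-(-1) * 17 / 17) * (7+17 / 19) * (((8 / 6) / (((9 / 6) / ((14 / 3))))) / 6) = 5.46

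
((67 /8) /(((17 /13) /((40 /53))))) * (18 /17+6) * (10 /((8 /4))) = 2613000 /15317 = 170.59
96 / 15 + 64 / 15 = 32 / 3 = 10.67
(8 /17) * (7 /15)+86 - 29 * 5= -14989 /255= -58.78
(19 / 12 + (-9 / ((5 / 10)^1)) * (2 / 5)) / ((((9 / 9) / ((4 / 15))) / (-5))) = 337 / 45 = 7.49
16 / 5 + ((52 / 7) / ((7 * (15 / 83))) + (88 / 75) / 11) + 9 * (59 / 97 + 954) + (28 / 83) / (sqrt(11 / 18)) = 84 * sqrt(22) / 913 + 1021972593 / 118825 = 8601.08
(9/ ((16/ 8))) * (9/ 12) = 27/ 8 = 3.38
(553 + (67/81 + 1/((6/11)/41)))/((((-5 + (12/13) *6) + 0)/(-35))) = -6623305/162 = -40884.60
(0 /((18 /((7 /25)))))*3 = 0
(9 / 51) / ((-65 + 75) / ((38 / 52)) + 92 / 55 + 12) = 3135 / 485996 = 0.01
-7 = -7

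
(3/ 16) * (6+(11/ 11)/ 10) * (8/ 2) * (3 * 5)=549/ 8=68.62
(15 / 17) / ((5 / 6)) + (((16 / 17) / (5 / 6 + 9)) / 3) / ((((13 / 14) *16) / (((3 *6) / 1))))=14310 / 13039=1.10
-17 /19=-0.89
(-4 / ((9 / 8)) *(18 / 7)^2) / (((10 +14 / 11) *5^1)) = -3168 / 7595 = -0.42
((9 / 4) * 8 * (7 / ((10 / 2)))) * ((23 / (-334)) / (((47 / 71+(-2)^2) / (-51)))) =5246829 / 276385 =18.98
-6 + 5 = -1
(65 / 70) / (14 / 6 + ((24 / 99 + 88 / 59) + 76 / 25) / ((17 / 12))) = 10757175 / 66069346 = 0.16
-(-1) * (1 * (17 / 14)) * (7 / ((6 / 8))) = 34 / 3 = 11.33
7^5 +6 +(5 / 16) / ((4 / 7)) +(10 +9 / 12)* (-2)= 1074691 / 64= 16792.05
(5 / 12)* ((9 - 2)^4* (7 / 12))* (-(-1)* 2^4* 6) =168070 / 3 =56023.33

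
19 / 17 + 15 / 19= 616 / 323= 1.91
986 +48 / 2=1010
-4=-4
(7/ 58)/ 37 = 7/ 2146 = 0.00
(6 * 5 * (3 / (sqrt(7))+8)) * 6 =540 * sqrt(7) / 7+1440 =1644.10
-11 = -11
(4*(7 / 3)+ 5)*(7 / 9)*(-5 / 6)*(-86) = 798.95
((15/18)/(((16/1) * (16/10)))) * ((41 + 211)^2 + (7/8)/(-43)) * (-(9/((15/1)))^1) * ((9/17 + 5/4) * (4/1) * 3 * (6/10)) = -23789606841/1497088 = -15890.59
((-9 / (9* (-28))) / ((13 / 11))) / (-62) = -11 / 22568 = -0.00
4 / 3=1.33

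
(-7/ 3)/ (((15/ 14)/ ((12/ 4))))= -98/ 15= -6.53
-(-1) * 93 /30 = 31 /10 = 3.10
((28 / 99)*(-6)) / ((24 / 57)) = -133 / 33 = -4.03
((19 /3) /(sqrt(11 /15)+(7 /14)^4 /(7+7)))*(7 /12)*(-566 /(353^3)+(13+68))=-132684055824040 /72832008998451+5944245700916992*sqrt(165) /218496026995353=347.64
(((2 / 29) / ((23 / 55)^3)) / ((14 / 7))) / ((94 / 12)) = 0.06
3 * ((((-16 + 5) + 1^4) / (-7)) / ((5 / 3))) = 18 / 7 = 2.57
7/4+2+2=23/4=5.75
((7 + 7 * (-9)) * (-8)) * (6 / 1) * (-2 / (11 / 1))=-5376 / 11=-488.73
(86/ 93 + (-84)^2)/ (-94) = -328147/ 4371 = -75.07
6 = 6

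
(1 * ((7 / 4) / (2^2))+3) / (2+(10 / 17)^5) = 78092135 / 47035424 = 1.66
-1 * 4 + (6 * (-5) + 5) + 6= -23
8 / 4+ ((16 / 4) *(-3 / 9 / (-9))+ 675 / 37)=20371 / 999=20.39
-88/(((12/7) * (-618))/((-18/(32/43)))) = -3311/1648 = -2.01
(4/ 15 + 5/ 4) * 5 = 91/ 12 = 7.58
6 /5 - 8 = -34 /5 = -6.80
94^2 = 8836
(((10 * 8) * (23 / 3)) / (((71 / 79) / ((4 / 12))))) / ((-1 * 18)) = -72680 / 5751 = -12.64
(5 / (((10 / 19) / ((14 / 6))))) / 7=19 / 6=3.17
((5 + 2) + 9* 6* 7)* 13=5005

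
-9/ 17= -0.53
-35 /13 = -2.69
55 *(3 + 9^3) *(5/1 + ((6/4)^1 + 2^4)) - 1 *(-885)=906735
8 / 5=1.60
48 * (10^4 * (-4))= -1920000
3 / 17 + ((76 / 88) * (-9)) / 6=-837 / 748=-1.12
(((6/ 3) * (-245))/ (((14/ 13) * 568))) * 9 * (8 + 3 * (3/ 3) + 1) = -86.51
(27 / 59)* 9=243 / 59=4.12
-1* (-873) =873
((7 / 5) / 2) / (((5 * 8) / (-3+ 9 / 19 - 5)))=-0.13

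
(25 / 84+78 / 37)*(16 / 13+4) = 127109 / 10101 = 12.58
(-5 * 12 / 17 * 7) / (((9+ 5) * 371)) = -30 / 6307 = -0.00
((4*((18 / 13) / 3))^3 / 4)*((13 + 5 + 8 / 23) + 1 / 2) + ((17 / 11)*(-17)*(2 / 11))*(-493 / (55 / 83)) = 1205088238922 / 336283805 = 3583.55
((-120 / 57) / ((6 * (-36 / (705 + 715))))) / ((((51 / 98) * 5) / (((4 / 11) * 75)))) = 13916000 / 95931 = 145.06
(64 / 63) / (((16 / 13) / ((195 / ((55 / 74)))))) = 50024 / 231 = 216.55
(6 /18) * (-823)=-823 /3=-274.33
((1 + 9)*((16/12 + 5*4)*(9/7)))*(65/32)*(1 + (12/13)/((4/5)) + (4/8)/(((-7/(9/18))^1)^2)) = 1201.42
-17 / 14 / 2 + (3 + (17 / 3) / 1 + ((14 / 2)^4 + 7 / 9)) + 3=608035 / 252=2412.84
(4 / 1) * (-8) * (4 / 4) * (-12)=384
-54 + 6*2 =-42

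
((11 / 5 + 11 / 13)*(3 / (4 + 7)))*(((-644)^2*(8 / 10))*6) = 1653839.56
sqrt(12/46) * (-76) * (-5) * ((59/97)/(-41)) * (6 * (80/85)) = -16.26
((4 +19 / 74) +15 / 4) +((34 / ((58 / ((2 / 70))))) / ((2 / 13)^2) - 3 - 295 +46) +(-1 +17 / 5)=-9046459 / 37555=-240.89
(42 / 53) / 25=42 / 1325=0.03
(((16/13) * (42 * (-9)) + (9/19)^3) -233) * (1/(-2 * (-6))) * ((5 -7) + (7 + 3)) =-124499332/267501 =-465.42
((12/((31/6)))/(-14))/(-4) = 9/217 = 0.04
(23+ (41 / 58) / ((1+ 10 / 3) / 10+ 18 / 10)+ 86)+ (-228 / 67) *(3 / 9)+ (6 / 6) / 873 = 183504797 / 1696239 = 108.18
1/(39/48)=16/13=1.23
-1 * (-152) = 152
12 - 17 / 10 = 103 / 10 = 10.30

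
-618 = -618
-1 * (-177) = 177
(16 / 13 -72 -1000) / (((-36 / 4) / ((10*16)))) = 742400 / 39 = 19035.90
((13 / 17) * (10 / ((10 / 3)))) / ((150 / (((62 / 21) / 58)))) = 403 / 517650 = 0.00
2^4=16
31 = 31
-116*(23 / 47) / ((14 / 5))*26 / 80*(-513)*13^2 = 751749687 / 1316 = 571238.36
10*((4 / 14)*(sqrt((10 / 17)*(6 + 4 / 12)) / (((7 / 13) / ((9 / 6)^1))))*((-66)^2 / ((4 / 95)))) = 13449150*sqrt(9690) / 833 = 1589321.38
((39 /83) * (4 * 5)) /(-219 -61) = -39 /1162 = -0.03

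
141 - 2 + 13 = 152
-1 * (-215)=215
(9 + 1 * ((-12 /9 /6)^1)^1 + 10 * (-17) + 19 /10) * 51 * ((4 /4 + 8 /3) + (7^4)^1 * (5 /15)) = -32664242 /5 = -6532848.40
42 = 42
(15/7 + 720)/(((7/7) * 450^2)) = 337/94500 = 0.00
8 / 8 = 1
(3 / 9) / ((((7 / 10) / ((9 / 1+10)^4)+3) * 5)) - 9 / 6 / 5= -32580313 / 117289110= -0.28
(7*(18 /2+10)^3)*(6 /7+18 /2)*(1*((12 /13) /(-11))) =-5679252 /143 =-39715.05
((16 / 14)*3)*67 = 1608 / 7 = 229.71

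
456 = 456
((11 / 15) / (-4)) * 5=-11 / 12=-0.92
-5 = -5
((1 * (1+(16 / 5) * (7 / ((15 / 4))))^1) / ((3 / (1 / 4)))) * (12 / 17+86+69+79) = 136.39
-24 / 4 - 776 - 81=-863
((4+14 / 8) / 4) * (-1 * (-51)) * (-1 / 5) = -1173 / 80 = -14.66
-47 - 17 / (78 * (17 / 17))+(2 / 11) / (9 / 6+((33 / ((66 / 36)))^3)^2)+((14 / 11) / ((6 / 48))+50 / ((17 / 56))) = 127.67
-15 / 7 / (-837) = 5 / 1953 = 0.00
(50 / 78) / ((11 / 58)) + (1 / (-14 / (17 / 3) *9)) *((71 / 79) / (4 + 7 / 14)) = 64777249 / 19216197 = 3.37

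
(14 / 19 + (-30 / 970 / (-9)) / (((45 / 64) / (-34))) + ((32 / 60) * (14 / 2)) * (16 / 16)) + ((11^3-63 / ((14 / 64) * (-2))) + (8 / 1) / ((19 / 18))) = 369943913 / 248805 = 1486.88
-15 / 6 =-5 / 2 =-2.50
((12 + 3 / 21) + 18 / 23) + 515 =84996 / 161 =527.93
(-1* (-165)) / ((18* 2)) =55 / 12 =4.58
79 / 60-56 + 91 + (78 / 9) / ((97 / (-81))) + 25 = 314743 / 5820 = 54.08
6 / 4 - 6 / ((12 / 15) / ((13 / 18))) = -47 / 12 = -3.92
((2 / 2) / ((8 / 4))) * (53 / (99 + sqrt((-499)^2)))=0.04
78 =78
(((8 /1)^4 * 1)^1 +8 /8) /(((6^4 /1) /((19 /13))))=77843 /16848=4.62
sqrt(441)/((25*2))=21/50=0.42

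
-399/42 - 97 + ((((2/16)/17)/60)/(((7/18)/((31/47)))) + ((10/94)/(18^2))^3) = -223766119418662117/2101094423749440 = -106.50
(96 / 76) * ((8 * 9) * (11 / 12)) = 1584 / 19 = 83.37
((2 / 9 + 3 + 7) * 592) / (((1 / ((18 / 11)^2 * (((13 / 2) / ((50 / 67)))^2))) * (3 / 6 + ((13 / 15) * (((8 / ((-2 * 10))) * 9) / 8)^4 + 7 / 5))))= 635127.77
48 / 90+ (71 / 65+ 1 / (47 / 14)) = 17629 / 9165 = 1.92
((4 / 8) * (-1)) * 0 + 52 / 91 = 4 / 7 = 0.57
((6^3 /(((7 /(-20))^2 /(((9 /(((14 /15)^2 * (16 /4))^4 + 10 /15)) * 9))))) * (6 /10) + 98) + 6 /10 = 31488119311510751 /46490047530535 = 677.31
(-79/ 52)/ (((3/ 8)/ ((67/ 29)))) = -9.36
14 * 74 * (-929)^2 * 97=86728716172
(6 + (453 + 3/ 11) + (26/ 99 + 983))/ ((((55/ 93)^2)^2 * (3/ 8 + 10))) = 1136.63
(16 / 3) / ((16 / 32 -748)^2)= 64 / 6705075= 0.00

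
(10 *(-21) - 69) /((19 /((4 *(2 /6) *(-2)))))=744 /19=39.16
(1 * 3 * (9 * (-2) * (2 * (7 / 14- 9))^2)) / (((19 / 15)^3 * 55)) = -10534050 / 75449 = -139.62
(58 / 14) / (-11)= -29 / 77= -0.38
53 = 53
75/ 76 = 0.99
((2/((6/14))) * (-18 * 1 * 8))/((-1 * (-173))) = -672/173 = -3.88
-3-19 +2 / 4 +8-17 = -61 / 2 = -30.50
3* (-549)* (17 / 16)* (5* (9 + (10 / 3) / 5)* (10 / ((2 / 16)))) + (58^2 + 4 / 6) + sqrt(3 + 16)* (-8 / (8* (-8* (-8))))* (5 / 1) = -20289181 / 3- 5* sqrt(19) / 64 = -6763060.67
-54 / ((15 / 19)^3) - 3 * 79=-346.74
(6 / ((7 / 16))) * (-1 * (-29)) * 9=25056 / 7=3579.43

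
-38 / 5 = -7.60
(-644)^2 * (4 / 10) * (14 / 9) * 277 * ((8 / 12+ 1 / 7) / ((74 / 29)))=113273525792 / 4995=22677382.54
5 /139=0.04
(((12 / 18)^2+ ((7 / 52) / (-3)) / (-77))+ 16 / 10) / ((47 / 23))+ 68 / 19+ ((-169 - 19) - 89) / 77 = 158053241 / 160900740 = 0.98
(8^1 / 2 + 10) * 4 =56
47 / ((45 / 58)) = 2726 / 45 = 60.58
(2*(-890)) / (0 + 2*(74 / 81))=-36045 / 37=-974.19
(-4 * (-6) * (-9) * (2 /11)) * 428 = -184896 /11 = -16808.73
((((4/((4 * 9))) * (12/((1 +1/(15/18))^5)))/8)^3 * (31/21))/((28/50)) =23651123046875/265271967750571501104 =0.00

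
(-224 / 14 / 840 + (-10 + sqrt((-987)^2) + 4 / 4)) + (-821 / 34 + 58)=3612247 / 3570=1011.83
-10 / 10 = -1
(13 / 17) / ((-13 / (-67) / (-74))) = -4958 / 17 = -291.65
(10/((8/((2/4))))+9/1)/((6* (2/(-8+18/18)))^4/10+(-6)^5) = -924385/746724096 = -0.00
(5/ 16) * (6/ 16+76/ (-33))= -2545/ 4224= -0.60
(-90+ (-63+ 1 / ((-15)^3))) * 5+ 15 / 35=-764.57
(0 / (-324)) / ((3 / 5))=0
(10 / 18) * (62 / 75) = 62 / 135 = 0.46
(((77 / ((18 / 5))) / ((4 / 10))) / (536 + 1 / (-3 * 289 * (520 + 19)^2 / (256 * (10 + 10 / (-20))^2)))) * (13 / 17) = 123594896425 / 1620102862176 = 0.08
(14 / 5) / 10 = 7 / 25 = 0.28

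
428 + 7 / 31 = 13275 / 31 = 428.23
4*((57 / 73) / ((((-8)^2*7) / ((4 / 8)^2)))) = 57 / 32704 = 0.00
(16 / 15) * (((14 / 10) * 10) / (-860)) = -56 / 3225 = -0.02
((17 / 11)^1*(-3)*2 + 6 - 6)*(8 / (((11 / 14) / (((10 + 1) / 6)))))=-1904 / 11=-173.09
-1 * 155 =-155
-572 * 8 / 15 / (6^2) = -1144 / 135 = -8.47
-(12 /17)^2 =-144 /289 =-0.50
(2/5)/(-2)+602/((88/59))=88751/220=403.41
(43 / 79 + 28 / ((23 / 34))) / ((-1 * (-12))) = 25399 / 7268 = 3.49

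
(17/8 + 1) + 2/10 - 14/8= 63/40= 1.58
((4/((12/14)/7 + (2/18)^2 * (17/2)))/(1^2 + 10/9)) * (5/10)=142884/34295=4.17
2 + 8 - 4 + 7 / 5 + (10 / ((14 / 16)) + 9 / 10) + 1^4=1451 / 70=20.73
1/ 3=0.33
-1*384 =-384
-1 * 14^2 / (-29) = 196 / 29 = 6.76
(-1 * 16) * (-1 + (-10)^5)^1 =1600016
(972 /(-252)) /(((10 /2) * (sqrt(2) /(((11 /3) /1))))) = -2.00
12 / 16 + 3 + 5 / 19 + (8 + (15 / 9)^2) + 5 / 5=10801 / 684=15.79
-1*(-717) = 717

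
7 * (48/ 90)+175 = 2681/ 15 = 178.73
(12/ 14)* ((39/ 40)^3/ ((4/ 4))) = 177957/ 224000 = 0.79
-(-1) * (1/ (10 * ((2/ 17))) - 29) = -563/ 20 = -28.15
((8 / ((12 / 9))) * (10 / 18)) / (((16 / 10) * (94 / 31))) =775 / 1128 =0.69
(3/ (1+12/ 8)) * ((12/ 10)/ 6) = 6/ 25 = 0.24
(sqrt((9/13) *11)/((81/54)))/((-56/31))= -31 *sqrt(143)/364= -1.02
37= 37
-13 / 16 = -0.81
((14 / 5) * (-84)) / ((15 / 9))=-3528 / 25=-141.12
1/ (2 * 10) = 1/ 20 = 0.05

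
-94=-94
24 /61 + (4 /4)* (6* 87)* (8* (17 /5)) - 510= 13688.79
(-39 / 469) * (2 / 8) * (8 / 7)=-78 / 3283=-0.02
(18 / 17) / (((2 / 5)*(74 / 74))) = 45 / 17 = 2.65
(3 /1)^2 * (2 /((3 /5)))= 30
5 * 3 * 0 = 0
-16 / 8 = -2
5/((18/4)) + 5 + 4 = 10.11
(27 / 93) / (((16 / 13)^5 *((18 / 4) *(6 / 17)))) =6311981 / 97517568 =0.06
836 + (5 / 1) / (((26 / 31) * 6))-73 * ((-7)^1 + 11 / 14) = 1409375 / 1092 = 1290.64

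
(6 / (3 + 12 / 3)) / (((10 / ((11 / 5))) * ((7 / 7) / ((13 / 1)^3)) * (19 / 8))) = 580008 / 3325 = 174.44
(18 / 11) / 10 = 0.16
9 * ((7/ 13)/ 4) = 1.21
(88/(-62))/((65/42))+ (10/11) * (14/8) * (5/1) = 311969/44330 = 7.04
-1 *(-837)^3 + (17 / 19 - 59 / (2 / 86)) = 11141100621 / 19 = 586373716.89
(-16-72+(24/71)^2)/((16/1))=-55379/10082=-5.49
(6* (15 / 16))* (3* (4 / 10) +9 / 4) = 621 / 32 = 19.41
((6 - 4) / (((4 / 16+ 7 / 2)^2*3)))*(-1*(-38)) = 1216 / 675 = 1.80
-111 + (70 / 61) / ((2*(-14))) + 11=-12205 / 122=-100.04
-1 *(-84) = 84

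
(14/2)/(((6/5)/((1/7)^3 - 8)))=-13715/294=-46.65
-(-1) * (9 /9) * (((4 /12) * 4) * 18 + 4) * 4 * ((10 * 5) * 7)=39200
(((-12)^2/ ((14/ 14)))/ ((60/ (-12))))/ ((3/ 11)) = -528/ 5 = -105.60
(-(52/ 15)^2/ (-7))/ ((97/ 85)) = 45968/ 30555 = 1.50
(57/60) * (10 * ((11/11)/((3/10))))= 95/3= 31.67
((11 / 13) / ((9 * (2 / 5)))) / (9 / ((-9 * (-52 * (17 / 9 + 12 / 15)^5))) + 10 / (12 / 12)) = 570623341222 / 24277761577161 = 0.02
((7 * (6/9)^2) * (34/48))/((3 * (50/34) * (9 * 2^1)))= 2023/72900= 0.03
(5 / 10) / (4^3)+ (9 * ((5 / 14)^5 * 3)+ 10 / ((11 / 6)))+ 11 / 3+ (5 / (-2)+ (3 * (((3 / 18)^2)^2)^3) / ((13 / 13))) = 910299964282253 / 134145662644224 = 6.79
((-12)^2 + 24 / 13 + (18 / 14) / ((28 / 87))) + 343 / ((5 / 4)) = 5404831 / 12740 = 424.24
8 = 8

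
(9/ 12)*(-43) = -129/ 4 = -32.25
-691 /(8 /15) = -10365 /8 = -1295.62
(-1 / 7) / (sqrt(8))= -0.05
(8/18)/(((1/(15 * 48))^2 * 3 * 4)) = 19200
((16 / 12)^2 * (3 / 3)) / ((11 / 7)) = 112 / 99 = 1.13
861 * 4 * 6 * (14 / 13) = 289296 / 13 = 22253.54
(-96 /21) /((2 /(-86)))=1376 /7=196.57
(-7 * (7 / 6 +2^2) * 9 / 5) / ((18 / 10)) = -217 / 6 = -36.17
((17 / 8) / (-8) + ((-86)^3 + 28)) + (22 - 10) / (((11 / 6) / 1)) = -447759291 / 704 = -636021.72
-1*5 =-5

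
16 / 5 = 3.20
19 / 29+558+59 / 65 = 1054776 / 1885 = 559.56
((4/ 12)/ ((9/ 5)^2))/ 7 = 25/ 1701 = 0.01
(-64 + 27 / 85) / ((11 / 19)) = -102847 / 935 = -110.00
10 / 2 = 5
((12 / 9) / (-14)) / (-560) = 1 / 5880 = 0.00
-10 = -10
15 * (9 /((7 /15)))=2025 /7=289.29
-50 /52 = -25 /26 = -0.96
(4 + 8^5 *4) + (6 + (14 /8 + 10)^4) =38436673 /256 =150143.25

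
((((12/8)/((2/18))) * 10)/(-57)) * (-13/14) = 585/266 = 2.20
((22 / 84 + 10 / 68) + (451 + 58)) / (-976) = -181859 / 348432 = -0.52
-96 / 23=-4.17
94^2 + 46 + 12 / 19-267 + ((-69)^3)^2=2050445262236 / 19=107918171696.63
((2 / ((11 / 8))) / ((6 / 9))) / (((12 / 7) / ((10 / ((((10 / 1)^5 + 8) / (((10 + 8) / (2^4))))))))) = 35 / 244464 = 0.00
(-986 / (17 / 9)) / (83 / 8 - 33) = 4176 / 181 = 23.07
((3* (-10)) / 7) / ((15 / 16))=-32 / 7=-4.57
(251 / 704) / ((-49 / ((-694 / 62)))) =87097 / 1069376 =0.08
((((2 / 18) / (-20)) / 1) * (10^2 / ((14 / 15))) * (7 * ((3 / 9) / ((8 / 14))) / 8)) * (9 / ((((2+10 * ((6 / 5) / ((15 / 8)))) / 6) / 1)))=-125 / 64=-1.95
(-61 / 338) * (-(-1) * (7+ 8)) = -915 / 338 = -2.71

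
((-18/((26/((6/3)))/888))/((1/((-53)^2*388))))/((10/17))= -148077086688/65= -2278109025.97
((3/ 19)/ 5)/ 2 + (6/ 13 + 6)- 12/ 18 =43057/ 7410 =5.81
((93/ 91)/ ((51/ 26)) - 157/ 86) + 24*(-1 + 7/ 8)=-44053/ 10234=-4.30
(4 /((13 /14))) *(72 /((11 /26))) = 8064 /11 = 733.09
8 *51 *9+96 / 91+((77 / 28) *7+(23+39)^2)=2743215 / 364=7536.30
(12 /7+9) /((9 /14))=50 /3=16.67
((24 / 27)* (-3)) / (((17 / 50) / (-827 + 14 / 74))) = 12236800 / 1887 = 6484.79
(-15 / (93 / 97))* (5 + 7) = -5820 / 31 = -187.74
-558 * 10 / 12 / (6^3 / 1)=-155 / 72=-2.15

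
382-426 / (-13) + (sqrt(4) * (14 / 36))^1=48619 / 117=415.55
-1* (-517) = 517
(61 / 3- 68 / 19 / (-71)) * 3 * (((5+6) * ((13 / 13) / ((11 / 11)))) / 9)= 907423 / 12141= 74.74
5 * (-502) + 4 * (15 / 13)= -32570 / 13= -2505.38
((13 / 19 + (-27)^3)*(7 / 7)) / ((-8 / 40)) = 1869820 / 19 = 98411.58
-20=-20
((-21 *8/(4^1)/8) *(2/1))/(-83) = 21/166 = 0.13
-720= -720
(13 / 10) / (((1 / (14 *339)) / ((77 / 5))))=2375373 / 25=95014.92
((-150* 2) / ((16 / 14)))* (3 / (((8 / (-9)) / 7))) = 6201.56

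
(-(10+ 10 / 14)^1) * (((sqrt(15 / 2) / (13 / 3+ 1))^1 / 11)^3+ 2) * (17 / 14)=-26.02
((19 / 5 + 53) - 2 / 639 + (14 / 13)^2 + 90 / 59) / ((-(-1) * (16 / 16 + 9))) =947470208 / 159286725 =5.95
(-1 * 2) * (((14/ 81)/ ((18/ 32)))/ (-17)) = 448/ 12393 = 0.04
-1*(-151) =151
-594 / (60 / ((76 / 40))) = -1881 / 100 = -18.81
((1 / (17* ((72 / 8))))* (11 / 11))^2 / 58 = 1 / 1357722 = 0.00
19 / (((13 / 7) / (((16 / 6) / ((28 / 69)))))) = 874 / 13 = 67.23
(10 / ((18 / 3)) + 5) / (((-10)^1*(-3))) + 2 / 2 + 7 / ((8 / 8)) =74 / 9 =8.22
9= 9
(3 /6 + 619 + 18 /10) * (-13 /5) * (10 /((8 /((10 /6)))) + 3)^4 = -372771577243 /345600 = -1078621.46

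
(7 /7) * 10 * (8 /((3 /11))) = 880 /3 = 293.33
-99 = -99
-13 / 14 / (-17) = 13 / 238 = 0.05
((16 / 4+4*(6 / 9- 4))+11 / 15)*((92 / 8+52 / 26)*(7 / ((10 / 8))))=-16254 / 25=-650.16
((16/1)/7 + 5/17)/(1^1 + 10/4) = 614/833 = 0.74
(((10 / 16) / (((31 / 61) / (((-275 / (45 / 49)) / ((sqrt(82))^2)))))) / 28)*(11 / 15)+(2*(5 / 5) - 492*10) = -10801602719 / 2196288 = -4918.12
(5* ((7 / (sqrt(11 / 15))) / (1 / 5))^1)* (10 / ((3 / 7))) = 12250* sqrt(165) / 33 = 4768.31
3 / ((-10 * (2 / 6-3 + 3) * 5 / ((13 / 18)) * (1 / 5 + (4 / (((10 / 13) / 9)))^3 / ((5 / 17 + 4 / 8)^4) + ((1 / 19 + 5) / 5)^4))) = -0.00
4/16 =1/4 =0.25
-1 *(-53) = 53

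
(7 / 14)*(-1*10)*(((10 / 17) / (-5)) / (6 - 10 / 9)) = 0.12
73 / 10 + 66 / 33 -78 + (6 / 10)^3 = -17121 / 250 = -68.48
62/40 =31/20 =1.55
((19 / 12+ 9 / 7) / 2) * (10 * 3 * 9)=387.32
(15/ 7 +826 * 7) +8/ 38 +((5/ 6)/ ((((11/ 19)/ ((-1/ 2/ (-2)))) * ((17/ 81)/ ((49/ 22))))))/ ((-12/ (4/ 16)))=405111658813/ 70036736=5784.27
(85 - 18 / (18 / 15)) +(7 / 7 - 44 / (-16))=295 / 4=73.75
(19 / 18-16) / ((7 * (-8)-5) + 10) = 269 / 918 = 0.29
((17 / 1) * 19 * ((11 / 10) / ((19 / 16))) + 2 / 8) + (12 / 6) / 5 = 5997 / 20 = 299.85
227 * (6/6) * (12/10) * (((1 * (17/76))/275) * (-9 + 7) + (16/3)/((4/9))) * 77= 597700761/2375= 251663.48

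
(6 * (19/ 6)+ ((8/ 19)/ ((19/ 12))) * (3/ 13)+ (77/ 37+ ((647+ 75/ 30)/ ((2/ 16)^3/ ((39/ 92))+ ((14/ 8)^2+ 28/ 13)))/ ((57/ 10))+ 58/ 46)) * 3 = 13811037720213/ 104088923809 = 132.68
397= 397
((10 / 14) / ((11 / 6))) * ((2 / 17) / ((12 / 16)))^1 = 80 / 1309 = 0.06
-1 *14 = -14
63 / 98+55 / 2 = 197 / 7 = 28.14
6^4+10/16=10373/8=1296.62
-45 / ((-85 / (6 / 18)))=3 / 17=0.18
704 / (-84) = -176 / 21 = -8.38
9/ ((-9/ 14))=-14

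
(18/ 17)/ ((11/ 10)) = 180/ 187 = 0.96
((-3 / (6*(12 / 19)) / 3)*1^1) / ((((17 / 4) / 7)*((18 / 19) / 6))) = -2527 / 918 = -2.75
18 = 18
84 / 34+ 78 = 1368 / 17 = 80.47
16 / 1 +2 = 18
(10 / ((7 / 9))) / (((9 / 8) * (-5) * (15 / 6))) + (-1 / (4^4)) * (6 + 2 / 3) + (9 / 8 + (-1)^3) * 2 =-4639 / 6720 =-0.69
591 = 591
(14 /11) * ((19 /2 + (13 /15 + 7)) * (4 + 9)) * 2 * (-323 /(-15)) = 30627506 /2475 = 12374.75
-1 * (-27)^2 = -729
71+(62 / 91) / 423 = 2733065 / 38493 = 71.00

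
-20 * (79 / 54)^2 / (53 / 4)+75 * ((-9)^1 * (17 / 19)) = -445731155 / 734103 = -607.18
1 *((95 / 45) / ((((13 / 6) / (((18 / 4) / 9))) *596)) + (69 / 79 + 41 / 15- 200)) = -601051181 / 3060460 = -196.39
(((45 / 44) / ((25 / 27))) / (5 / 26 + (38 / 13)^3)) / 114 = 59319 / 154087340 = 0.00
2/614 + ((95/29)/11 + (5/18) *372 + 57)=47194225/293799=160.63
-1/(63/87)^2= -841/441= -1.91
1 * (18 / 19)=18 / 19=0.95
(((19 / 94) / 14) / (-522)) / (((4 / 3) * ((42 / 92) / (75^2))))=-273125 / 1068592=-0.26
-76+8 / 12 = -226 / 3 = -75.33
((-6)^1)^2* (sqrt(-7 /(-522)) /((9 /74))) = 148* sqrt(406) /87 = 34.28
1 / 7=0.14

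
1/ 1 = 1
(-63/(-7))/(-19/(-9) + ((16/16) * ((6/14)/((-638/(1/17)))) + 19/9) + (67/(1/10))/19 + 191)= 116843958/2992313273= 0.04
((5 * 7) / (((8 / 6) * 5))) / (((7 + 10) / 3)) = 63 / 68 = 0.93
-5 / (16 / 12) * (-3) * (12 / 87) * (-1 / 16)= -45 / 464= -0.10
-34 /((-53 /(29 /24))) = 493 /636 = 0.78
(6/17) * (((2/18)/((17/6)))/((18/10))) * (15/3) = 100/2601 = 0.04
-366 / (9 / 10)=-1220 / 3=-406.67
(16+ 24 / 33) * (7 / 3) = 1288 / 33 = 39.03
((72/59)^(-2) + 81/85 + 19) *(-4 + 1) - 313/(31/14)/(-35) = -263337043/4553280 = -57.83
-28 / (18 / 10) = -140 / 9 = -15.56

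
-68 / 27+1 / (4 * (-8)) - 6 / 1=-7387 / 864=-8.55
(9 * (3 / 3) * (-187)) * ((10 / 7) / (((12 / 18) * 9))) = -400.71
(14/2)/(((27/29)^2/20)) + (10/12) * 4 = 120170/729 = 164.84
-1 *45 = -45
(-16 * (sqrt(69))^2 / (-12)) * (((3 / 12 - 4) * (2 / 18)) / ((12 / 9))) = -28.75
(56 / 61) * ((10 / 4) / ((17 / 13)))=1820 / 1037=1.76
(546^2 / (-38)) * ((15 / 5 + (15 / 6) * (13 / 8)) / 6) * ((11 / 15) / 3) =-2257.30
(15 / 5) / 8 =3 / 8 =0.38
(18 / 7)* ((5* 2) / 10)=2.57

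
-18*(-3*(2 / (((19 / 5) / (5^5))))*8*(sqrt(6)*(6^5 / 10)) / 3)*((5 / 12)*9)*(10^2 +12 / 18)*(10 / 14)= 6604740000000*sqrt(6) / 133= 121640923937.97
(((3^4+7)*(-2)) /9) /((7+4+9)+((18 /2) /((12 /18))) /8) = -2816 /3123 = -0.90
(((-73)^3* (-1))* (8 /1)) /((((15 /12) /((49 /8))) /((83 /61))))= 6328528556 /305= 20749273.95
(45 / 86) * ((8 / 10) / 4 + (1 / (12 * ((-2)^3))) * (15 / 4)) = 927 / 11008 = 0.08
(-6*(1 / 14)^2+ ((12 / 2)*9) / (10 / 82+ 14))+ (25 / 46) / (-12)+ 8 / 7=25531211 / 5220264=4.89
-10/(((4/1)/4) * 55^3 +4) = -10/166379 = -0.00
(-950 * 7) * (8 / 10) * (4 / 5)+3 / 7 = -29789 / 7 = -4255.57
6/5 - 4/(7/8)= -118/35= -3.37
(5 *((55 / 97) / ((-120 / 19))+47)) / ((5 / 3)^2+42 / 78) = 21295365 / 301088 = 70.73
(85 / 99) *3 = 85 / 33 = 2.58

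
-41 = -41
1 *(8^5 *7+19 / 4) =917523 / 4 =229380.75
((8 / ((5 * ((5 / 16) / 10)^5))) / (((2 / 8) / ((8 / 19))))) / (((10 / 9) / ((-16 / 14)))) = -309237645312 / 3325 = -93003803.10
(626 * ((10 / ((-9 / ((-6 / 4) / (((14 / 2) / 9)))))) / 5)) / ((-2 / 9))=-8451 / 7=-1207.29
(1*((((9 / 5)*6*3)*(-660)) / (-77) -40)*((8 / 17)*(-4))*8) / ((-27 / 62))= 26411008 / 3213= 8220.05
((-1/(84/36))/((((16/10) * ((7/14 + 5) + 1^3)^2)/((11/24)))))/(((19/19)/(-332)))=4565/4732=0.96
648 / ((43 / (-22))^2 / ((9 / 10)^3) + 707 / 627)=1086029208 / 10672561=101.76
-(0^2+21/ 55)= -21/ 55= -0.38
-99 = -99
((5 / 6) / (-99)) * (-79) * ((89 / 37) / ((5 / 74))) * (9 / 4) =7031 / 132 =53.27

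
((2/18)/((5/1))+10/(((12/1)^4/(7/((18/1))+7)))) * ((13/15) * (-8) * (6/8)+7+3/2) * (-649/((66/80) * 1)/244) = -0.27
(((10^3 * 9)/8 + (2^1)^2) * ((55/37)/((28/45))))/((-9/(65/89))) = -20180875/92204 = -218.87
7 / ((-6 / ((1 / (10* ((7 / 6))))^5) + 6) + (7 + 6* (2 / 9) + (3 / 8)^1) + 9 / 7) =-31752 / 5882377451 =-0.00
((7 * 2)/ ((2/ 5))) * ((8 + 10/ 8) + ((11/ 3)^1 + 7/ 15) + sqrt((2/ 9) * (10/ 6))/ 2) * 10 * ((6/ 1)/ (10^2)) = 287.44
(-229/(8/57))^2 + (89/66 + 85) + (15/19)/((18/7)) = 35610748185/13376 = 2662286.80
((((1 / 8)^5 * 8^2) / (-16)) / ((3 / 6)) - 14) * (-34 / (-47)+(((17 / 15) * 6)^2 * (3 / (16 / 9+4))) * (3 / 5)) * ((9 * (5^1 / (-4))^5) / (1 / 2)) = 14908634816625 / 1281359872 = 11635.01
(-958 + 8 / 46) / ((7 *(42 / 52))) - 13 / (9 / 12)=-631384 / 3381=-186.74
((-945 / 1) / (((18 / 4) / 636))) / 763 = -19080 / 109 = -175.05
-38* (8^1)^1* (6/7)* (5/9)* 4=-12160/21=-579.05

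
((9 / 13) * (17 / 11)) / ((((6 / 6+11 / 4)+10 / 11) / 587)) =359244 / 2665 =134.80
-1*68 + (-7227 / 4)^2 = 52228441 / 16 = 3264277.56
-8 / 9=-0.89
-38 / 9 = -4.22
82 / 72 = 41 / 36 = 1.14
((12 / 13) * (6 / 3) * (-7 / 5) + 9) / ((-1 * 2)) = -417 / 130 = -3.21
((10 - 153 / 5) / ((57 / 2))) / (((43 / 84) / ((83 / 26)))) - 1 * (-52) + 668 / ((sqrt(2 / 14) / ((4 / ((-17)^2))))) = 2672 * sqrt(7) / 289 + 2522088 / 53105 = 71.95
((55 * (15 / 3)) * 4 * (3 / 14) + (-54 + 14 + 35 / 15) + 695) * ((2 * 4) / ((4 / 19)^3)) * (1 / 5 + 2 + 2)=64316843 / 20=3215842.15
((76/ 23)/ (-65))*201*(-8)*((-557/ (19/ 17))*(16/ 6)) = -108636.98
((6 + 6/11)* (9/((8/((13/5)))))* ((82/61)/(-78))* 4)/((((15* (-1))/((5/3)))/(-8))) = -3936/3355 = -1.17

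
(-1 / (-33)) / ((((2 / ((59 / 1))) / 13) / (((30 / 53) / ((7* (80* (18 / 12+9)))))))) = 767 / 685608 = 0.00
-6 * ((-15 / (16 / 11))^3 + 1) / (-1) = -13464087 / 2048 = -6574.26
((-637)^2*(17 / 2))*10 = 34490365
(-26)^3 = -17576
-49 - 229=-278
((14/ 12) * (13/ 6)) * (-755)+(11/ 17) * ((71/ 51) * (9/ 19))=-377174807/ 197676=-1908.05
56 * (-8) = -448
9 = 9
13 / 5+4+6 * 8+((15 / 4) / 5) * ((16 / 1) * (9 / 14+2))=86.31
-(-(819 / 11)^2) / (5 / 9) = 6036849 / 605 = 9978.26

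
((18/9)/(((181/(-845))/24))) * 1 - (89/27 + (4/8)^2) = -4449803/19548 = -227.63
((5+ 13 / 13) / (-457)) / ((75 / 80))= -32 / 2285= -0.01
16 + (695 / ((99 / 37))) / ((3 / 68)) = 1753372 / 297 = 5903.61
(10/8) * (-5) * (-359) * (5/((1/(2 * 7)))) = 314125/2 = 157062.50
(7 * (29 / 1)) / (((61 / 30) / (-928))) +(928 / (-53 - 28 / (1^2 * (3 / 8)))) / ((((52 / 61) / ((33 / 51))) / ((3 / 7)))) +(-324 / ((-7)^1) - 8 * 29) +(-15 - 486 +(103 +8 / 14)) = -3369692991734 / 36142561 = -93233.38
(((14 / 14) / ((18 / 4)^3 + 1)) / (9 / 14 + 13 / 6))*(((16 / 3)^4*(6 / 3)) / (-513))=-7340032 / 602283033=-0.01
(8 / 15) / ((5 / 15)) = 8 / 5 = 1.60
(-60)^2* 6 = 21600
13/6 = 2.17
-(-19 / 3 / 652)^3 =6859 / 7483530816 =0.00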